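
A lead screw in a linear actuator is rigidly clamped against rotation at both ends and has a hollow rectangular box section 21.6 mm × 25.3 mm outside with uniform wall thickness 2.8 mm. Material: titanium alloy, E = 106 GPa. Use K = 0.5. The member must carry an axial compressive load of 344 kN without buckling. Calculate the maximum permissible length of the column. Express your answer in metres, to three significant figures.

Inner dimensions: h_i = 25.3 − 2×2.8 = 19.70 mm, b_i = 21.6 − 2×2.8 = 16.00 mm
Weak-axis I_min = (h_o·b_o³ − h_i·b_i³)/12 with b_o = 21.6, b_i = 16.00 mm (shorter outer/inner sides).
I_min = (25.3×21.6³ − 19.70×16.00³)/12 = 1.452×10^4 mm⁴
I = 1.452×10^-8 m⁴
At the buckling limit P_cr = P = 3.440×10^5 N
From P_cr = π²EI/(K·L)²:  L = (1/K)·√(π²EI/P_cr) = (1/0.5)·√(π²×1.06×10^11×1.452×10^-8/3.440×10^5)
L = 0.420 m

L_max ≈ 0.420 m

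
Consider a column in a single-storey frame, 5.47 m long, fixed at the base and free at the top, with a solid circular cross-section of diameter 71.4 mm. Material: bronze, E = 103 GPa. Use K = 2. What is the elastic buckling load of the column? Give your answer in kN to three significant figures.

P_cr ≈ 10.8 kN

I = πd⁴/64 = π×71.4⁴/64 = 1.276×10^6 mm⁴
I = 1.276×10^6 mm⁴ = 1.276×10^-6 m⁴
Effective length L_e = K·L = 2 × 5.47 = 10.94 m
P_cr = π²EI / L_e² = π² × 103×10⁹ × 1.276×10^-6 / 10.94² = 1.084×10^4 N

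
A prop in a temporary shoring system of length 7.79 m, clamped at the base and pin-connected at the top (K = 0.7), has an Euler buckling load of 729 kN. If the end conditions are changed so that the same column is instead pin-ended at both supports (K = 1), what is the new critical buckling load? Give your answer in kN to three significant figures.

P_cr ≈ 357 kN

P_cr ∝ 1/K², so P_cr,new = P_cr,old × (K_old/K_new)² = 729 × (0.7/1)²
= 729 × 0.4900 = 357 kN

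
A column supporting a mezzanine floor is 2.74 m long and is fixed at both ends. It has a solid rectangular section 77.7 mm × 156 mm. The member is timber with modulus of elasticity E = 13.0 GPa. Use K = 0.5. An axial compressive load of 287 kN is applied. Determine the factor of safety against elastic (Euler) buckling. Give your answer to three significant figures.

n ≈ 1.45

Buckling occurs about the weak axis: I_min = h·b³/12 with b = 77.7 mm (the shorter side).
I_min = 156×77.7³/12 = 6.098×10^6 mm⁴
I = 6.098×10^6 mm⁴ = 6.098×10^-6 m⁴
Effective length L_e = K·L = 0.5 × 2.74 = 1.370 m
P_cr = π²EI / L_e² = π² × 13.0×10⁹ × 6.098×10^-6 / 1.370² = 4.169×10^5 N
Factor of safety n = P_cr / P = 416.88 / 287 = 1.45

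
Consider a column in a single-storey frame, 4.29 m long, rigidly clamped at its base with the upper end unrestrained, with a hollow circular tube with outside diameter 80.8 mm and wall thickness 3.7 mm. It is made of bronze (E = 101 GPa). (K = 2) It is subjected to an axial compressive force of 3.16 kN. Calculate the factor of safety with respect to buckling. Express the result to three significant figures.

Inner diameter d_i = 80.8 − 2×3.7 = 73.40 mm
I = π(d_o⁴ − d_i⁴)/64 = π(80.8⁴ − 73.40⁴)/64 = 6.675×10^5 mm⁴
I = 6.675×10^5 mm⁴ = 6.675×10^-7 m⁴
Effective length L_e = K·L = 2 × 4.29 = 8.580 m
P_cr = π²EI / L_e² = π² × 101×10⁹ × 6.675×10^-7 / 8.580² = 9.038×10^3 N
Factor of safety n = P_cr / P = 9.0380 / 3.16 = 2.86

n ≈ 2.86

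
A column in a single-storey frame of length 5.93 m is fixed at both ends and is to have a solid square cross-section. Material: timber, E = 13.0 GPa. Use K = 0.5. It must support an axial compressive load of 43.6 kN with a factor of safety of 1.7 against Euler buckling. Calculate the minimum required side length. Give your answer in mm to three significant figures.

a ≈ 88.4 mm

Required P_cr = n·P = 1.7 × 43.6 = 74.12 kN
L_e = K·L = 0.5 × 5.93 = 2.965 m
Required I = P_cr·L_e²/(π²E) = 7.412×10^4 × 2.965² / (π² × 1.30×10^10) = 5.079×10^-6 m⁴
I_req = 5.079×10^6 mm⁴
Solid square: I = a⁴/12  ⇒  a = (12I)^(1/4) = (12×5.079×10^6)^(1/4) = 88.4 mm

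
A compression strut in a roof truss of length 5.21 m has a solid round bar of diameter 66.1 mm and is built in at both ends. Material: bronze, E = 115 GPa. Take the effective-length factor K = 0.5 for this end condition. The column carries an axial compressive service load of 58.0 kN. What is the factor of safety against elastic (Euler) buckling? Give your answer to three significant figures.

n ≈ 2.70

I = πd⁴/64 = π×66.1⁴/64 = 9.371×10^5 mm⁴
I = 9.371×10^5 mm⁴ = 9.371×10^-7 m⁴
Effective length L_e = K·L = 0.5 × 5.21 = 2.605 m
P_cr = π²EI / L_e² = π² × 115×10⁹ × 9.371×10^-7 / 2.605² = 1.567×10^5 N
Factor of safety n = P_cr / P = 156.73 / 58.0 = 2.70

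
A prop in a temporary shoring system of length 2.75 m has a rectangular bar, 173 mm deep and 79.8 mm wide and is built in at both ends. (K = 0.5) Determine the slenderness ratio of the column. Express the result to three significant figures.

Buckling occurs about the weak axis: I_min = h·b³/12 with b = 79.8 mm (the shorter side).
I_min = 173×79.8³/12 = 7.326×10^6 mm⁴
A = 1.381×10^4 mm²;  r_min = √(I/A) = √(7.326×10^6/1.381×10^4) = 23.04 mm
L_e = K·L = 0.5 × 2.75 m = 1.375 m = 1375.0 mm
λ = L_e / r_min = 1375.0 / 23.04 = 59.7

λ ≈ 59.7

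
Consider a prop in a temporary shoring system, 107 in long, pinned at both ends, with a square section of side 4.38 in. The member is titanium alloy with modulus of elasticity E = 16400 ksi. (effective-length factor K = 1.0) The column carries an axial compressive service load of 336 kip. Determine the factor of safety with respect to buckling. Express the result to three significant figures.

n ≈ 1.29

I = a⁴/12 = 4.38⁴/12 = 30.67 in⁴
Effective length L_e = K·L = 1 × 107 = 107.0 in
P_cr = π²EI / L_e² = π² × 16400×10³ × 30.67 / 107.0² = 4.336×10^5 lb
Factor of safety n = P_cr / P = 433.60 / 336 = 1.29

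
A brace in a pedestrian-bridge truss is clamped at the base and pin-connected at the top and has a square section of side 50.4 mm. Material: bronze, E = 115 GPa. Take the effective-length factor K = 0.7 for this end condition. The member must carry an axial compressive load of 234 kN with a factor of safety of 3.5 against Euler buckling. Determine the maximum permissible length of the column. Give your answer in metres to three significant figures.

L_max ≈ 1.23 m

I = a⁴/12 = 50.4⁴/12 = 5.377×10^5 mm⁴
I = 5.377×10^-7 m⁴
Required critical load P_cr = n·P = 3.5 × 234 = 819.0 kN = 8.190×10^5 N
From P_cr = π²EI/(K·L)²:  L = (1/K)·√(π²EI/P_cr) = (1/0.7)·√(π²×1.15×10^11×5.377×10^-7/8.190×10^5)
L = 1.23 m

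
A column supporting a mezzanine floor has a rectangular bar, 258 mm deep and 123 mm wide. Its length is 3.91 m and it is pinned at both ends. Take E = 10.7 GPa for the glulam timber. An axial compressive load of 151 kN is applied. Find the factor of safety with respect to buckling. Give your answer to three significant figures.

n ≈ 1.83

Buckling occurs about the weak axis: I_min = h·b³/12 with b = 123 mm (the shorter side).
I_min = 258×123³/12 = 4.001×10^7 mm⁴
I = 4.001×10^7 mm⁴ = 4.001×10^-5 m⁴
Effective length L_e = K·L = 1 × 3.91 = 3.910 m
P_cr = π²EI / L_e² = π² × 10.7×10⁹ × 4.001×10^-5 / 3.910² = 2.764×10^5 N
Factor of safety n = P_cr / P = 276.37 / 151 = 1.83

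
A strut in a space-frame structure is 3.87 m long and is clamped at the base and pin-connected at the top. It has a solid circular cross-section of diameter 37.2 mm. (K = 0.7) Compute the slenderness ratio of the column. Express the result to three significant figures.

λ ≈ 291

For a solid circle r = d/4 = 37.2/4 = 9.300 mm
L_e = K·L = 0.7 × 3.87 m = 2.709 m = 2709.0 mm
λ = L_e / r_min = 2709.0 / 9.300 = 291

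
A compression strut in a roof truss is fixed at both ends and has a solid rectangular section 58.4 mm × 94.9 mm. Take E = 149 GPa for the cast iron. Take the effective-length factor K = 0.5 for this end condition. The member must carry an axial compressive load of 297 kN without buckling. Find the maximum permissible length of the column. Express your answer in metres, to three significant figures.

Buckling occurs about the weak axis: I_min = h·b³/12 with b = 58.4 mm (the shorter side).
I_min = 94.9×58.4³/12 = 1.575×10^6 mm⁴
I = 1.575×10^-6 m⁴
At the buckling limit P_cr = P = 2.970×10^5 N
From P_cr = π²EI/(K·L)²:  L = (1/K)·√(π²EI/P_cr) = (1/0.5)·√(π²×1.49×10^11×1.575×10^-6/2.970×10^5)
L = 5.59 m

L_max ≈ 5.59 m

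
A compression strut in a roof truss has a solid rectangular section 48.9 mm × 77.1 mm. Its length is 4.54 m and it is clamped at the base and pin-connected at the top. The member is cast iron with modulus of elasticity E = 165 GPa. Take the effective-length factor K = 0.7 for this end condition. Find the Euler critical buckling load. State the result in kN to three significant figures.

P_cr ≈ 121 kN

Buckling occurs about the weak axis: I_min = h·b³/12 with b = 48.9 mm (the shorter side).
I_min = 77.1×48.9³/12 = 7.513×10^5 mm⁴
I = 7.513×10^5 mm⁴ = 7.513×10^-7 m⁴
Effective length L_e = K·L = 0.7 × 4.54 = 3.178 m
P_cr = π²EI / L_e² = π² × 165×10⁹ × 7.513×10^-7 / 3.178² = 1.211×10^5 N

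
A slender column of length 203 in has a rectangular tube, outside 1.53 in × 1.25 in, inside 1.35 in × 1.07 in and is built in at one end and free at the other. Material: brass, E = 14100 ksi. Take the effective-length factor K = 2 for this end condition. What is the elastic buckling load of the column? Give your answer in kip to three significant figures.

Weak-axis I_min = (h_o·b_o³ − h_i·b_i³)/12 with b_o = 1.25, b_i = 1.070 in (shorter outer/inner sides).
I_min = (1.53×1.25³ − 1.350×1.070³)/12 = 0.1112 in⁴
Effective length L_e = K·L = 2 × 203 = 406.0 in
P_cr = π²EI / L_e² = π² × 14100×10³ × 0.1112 / 406.0² = 93.88 lb

P_cr ≈ 0.0939 kip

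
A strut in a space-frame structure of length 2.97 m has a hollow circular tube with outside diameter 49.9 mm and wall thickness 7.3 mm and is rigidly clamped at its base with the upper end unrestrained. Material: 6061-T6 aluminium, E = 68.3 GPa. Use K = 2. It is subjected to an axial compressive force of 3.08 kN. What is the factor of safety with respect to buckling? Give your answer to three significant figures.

Inner diameter d_i = 49.9 − 2×7.3 = 35.30 mm
I = π(d_o⁴ − d_i⁴)/64 = π(49.9⁴ − 35.30⁴)/64 = 2.281×10^5 mm⁴
I = 2.281×10^5 mm⁴ = 2.281×10^-7 m⁴
Effective length L_e = K·L = 2 × 2.97 = 5.940 m
P_cr = π²EI / L_e² = π² × 68.3×10⁹ × 2.281×10^-7 / 5.940² = 4.358×10^3 N
Factor of safety n = P_cr / P = 4.3584 / 3.08 = 1.42

n ≈ 1.42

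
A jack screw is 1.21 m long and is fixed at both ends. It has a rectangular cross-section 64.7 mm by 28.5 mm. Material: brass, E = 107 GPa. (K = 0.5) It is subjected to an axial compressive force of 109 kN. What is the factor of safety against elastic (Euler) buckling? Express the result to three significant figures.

n ≈ 3.30

Buckling occurs about the weak axis: I_min = h·b³/12 with b = 28.5 mm (the shorter side).
I_min = 64.7×28.5³/12 = 1.248×10^5 mm⁴
I = 1.248×10^5 mm⁴ = 1.248×10^-7 m⁴
Effective length L_e = K·L = 0.5 × 1.21 = 0.6050 m
P_cr = π²EI / L_e² = π² × 107×10⁹ × 1.248×10^-7 / 0.6050² = 3.601×10^5 N
Factor of safety n = P_cr / P = 360.11 / 109 = 3.30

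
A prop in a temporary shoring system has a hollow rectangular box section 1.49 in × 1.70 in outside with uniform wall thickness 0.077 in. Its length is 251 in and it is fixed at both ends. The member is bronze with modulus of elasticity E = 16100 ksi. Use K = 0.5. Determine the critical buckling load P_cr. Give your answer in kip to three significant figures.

P_cr ≈ 1.63 kip

Inner dimensions: h_i = 1.70 − 2×0.077 = 1.546 in, b_i = 1.49 − 2×0.077 = 1.336 in
Weak-axis I_min = (h_o·b_o³ − h_i·b_i³)/12 with b_o = 1.49, b_i = 1.336 in (shorter outer/inner sides).
I_min = (1.70×1.49³ − 1.546×1.336³)/12 = 0.1614 in⁴
Effective length L_e = K·L = 0.5 × 251 = 125.5 in
P_cr = π²EI / L_e² = π² × 16100×10³ × 0.1614 / 125.5² = 1.628×10^3 lb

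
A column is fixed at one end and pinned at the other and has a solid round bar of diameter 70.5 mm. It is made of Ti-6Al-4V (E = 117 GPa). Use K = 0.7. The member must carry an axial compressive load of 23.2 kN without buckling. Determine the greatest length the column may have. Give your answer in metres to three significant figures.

L_max ≈ 11.1 m

I = πd⁴/64 = π×70.5⁴/64 = 1.213×10^6 mm⁴
I = 1.213×10^-6 m⁴
At the buckling limit P_cr = P = 2.320×10^4 N
From P_cr = π²EI/(K·L)²:  L = (1/K)·√(π²EI/P_cr) = (1/0.7)·√(π²×1.17×10^11×1.213×10^-6/2.320×10^4)
L = 11.1 m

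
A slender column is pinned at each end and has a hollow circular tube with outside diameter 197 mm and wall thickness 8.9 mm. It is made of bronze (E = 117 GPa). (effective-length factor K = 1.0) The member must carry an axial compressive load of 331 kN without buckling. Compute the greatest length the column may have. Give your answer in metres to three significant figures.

L_max ≈ 9.02 m

Inner diameter d_i = 197 − 2×8.9 = 179.2 mm
I = π(d_o⁴ − d_i⁴)/64 = π(197⁴ − 179.2⁴)/64 = 2.331×10^7 mm⁴
I = 2.331×10^-5 m⁴
At the buckling limit P_cr = P = 3.310×10^5 N
From P_cr = π²EI/(K·L)²:  L = (1/K)·√(π²EI/P_cr) = (1/1)·√(π²×1.17×10^11×2.331×10^-5/3.310×10^5)
L = 9.02 m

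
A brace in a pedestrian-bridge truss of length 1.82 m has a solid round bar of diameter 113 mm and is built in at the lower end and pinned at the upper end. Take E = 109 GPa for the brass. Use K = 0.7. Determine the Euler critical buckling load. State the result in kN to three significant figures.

I = πd⁴/64 = π×113⁴/64 = 8.004×10^6 mm⁴
I = 8.004×10^6 mm⁴ = 8.004×10^-6 m⁴
Effective length L_e = K·L = 0.7 × 1.82 = 1.274 m
P_cr = π²EI / L_e² = π² × 109×10⁹ × 8.004×10^-6 / 1.274² = 5.305×10^6 N

P_cr ≈ 5300 kN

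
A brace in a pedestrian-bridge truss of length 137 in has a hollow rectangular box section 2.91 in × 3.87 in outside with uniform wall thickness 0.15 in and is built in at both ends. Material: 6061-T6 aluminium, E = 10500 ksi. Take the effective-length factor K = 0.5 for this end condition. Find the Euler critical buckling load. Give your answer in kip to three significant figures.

P_cr ≈ 58.7 kip

Inner dimensions: h_i = 3.87 − 2×0.15 = 3.570 in, b_i = 2.91 − 2×0.15 = 2.610 in
Weak-axis I_min = (h_o·b_o³ − h_i·b_i³)/12 with b_o = 2.91, b_i = 2.610 in (shorter outer/inner sides).
I_min = (3.87×2.91³ − 3.570×2.610³)/12 = 2.658 in⁴
Effective length L_e = K·L = 0.5 × 137 = 68.50 in
P_cr = π²EI / L_e² = π² × 10500×10³ × 2.658 / 68.50² = 5.870×10^4 lb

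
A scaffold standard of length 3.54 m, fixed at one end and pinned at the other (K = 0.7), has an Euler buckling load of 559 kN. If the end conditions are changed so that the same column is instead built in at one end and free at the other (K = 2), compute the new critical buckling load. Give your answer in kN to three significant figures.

P_cr ≈ 68.5 kN

P_cr ∝ 1/K², so P_cr,new = P_cr,old × (K_old/K_new)² = 559 × (0.7/2)²
= 559 × 0.1225 = 68.5 kN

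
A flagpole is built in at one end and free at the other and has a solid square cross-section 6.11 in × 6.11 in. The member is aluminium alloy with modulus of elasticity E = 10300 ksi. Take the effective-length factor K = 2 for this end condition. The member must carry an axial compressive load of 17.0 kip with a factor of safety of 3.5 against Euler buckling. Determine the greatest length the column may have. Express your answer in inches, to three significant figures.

L_max ≈ 223 in

I = a⁴/12 = 6.11⁴/12 = 116.1 in⁴
Required critical load P_cr = n·P = 3.5 × 17.0 = 59.50 kip = 5.950×10^4 lb
From P_cr = π²EI/(K·L)²:  L = (1/K)·√(π²EI/P_cr) = (1/2)·√(π²×1.03×10^7×116.1/5.950×10^4)
L = 223 in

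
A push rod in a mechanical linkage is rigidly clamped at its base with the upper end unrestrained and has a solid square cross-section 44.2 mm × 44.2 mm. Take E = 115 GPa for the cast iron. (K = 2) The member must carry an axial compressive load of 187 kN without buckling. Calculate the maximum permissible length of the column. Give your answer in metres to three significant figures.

L_max ≈ 0.695 m

I = a⁴/12 = 44.2⁴/12 = 3.181×10^5 mm⁴
I = 3.181×10^-7 m⁴
At the buckling limit P_cr = P = 1.870×10^5 N
From P_cr = π²EI/(K·L)²:  L = (1/K)·√(π²EI/P_cr) = (1/2)·√(π²×1.15×10^11×3.181×10^-7/1.870×10^5)
L = 0.695 m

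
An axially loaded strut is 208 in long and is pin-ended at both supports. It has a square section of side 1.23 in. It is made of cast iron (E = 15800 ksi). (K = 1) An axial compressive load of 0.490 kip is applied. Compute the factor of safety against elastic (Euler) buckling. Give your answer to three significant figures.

I = a⁴/12 = 1.23⁴/12 = 0.1907 in⁴
Effective length L_e = K·L = 1 × 208 = 208.0 in
P_cr = π²EI / L_e² = π² × 15800×10³ × 0.1907 / 208.0² = 687.5 lb
Factor of safety n = P_cr / P = 0.68749 / 0.490 = 1.40

n ≈ 1.40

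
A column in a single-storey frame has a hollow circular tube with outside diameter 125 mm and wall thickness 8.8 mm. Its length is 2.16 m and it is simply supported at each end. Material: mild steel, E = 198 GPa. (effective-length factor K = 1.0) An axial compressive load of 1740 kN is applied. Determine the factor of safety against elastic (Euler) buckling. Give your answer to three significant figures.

n ≈ 1.31

Inner diameter d_i = 125 − 2×8.8 = 107.4 mm
I = π(d_o⁴ − d_i⁴)/64 = π(125⁴ − 107.4⁴)/64 = 5.453×10^6 mm⁴
I = 5.453×10^6 mm⁴ = 5.453×10^-6 m⁴
Effective length L_e = K·L = 1 × 2.16 = 2.160 m
P_cr = π²EI / L_e² = π² × 198×10⁹ × 5.453×10^-6 / 2.160² = 2.284×10^6 N
Factor of safety n = P_cr / P = 2284.0 / 1740 = 1.31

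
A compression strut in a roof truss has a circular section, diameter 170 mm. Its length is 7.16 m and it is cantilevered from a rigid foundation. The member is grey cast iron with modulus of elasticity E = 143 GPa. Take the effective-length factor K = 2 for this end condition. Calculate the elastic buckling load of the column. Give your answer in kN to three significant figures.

I = πd⁴/64 = π×170⁴/64 = 4.100×10^7 mm⁴
I = 4.100×10^7 mm⁴ = 4.100×10^-5 m⁴
Effective length L_e = K·L = 2 × 7.16 = 14.32 m
P_cr = π²EI / L_e² = π² × 143×10⁹ × 4.100×10^-5 / 14.32² = 2.822×10^5 N

P_cr ≈ 282 kN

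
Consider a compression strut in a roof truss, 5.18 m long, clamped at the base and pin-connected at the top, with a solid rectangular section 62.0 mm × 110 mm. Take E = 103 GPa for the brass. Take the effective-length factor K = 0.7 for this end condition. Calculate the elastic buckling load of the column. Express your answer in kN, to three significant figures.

P_cr ≈ 169 kN

Buckling occurs about the weak axis: I_min = h·b³/12 with b = 62.0 mm (the shorter side).
I_min = 110×62.0³/12 = 2.185×10^6 mm⁴
I = 2.185×10^6 mm⁴ = 2.185×10^-6 m⁴
Effective length L_e = K·L = 0.7 × 5.18 = 3.626 m
P_cr = π²EI / L_e² = π² × 103×10⁹ × 2.185×10^-6 / 3.626² = 1.689×10^5 N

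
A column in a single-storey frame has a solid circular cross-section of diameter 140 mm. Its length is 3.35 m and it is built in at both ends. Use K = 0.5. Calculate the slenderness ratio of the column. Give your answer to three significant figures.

For a solid circle r = d/4 = 140/4 = 35.00 mm
L_e = K·L = 0.5 × 3.35 m = 1.675 m = 1675.0 mm
λ = L_e / r_min = 1675.0 / 35.00 = 47.9

λ ≈ 47.9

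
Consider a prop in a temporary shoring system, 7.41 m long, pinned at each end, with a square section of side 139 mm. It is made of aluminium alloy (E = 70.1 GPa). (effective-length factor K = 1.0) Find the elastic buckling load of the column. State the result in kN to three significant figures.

I = a⁴/12 = 139⁴/12 = 3.111×10^7 mm⁴
I = 3.111×10^7 mm⁴ = 3.111×10^-5 m⁴
Effective length L_e = K·L = 1 × 7.41 = 7.410 m
P_cr = π²EI / L_e² = π² × 70.1×10⁹ × 3.111×10^-5 / 7.410² = 3.920×10^5 N

P_cr ≈ 392 kN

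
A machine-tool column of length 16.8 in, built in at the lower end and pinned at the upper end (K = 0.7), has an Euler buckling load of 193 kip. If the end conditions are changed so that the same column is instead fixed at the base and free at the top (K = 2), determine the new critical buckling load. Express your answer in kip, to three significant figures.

P_cr ∝ 1/K², so P_cr,new = P_cr,old × (K_old/K_new)² = 193 × (0.7/2)²
= 193 × 0.1225 = 23.6 kip

P_cr ≈ 23.6 kip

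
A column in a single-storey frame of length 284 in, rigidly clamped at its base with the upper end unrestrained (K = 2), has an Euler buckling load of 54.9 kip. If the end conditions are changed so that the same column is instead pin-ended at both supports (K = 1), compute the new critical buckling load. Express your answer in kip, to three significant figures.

P_cr ≈ 220 kip

P_cr ∝ 1/K², so P_cr,new = P_cr,old × (K_old/K_new)² = 54.9 × (2/1)²
= 54.9 × 4.000 = 220 kip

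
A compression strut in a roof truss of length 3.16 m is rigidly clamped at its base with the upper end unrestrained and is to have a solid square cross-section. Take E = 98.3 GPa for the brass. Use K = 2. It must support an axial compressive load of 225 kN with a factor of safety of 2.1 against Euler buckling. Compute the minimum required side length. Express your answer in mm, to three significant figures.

Required P_cr = n·P = 2.1 × 225 = 472.5 kN
L_e = K·L = 2 × 3.16 = 6.320 m
Required I = P_cr·L_e²/(π²E) = 4.725×10^5 × 6.320² / (π² × 9.83×10^10) = 1.945×10^-5 m⁴
I_req = 1.945×10^7 mm⁴
Solid square: I = a⁴/12  ⇒  a = (12I)^(1/4) = (12×1.945×10^7)^(1/4) = 124 mm

a ≈ 124 mm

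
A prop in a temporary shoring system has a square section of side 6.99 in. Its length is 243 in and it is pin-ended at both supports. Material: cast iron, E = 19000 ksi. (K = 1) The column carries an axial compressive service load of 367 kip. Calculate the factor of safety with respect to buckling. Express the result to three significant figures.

n ≈ 1.72

I = a⁴/12 = 6.99⁴/12 = 198.9 in⁴
Effective length L_e = K·L = 1 × 243 = 243.0 in
P_cr = π²EI / L_e² = π² × 19000×10³ × 198.9 / 243.0² = 6.318×10^5 lb
Factor of safety n = P_cr / P = 631.78 / 367 = 1.72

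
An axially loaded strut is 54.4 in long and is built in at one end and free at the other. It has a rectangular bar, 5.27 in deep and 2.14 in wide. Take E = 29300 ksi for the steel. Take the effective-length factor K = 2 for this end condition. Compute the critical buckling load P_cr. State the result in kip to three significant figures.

Buckling occurs about the weak axis: I_min = h·b³/12 with b = 2.14 in (the shorter side).
I_min = 5.27×2.14³/12 = 4.304 in⁴
Effective length L_e = K·L = 2 × 54.4 = 108.8 in
P_cr = π²EI / L_e² = π² × 29300×10³ × 4.304 / 108.8² = 1.051×10^5 lb

P_cr ≈ 105 kip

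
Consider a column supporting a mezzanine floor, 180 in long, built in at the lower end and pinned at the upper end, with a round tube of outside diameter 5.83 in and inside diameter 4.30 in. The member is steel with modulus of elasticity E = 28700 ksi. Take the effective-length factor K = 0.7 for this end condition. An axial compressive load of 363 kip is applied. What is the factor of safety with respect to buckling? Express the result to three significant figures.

n ≈ 1.96

d_o = 5.83 in, d_i = 4.30 in
I = π(d_o⁴ − d_i⁴)/64 = π(5.83⁴ − 4.300⁴)/64 = 39.93 in⁴
Effective length L_e = K·L = 0.7 × 180 = 126.0 in
P_cr = π²EI / L_e² = π² × 28700×10³ × 39.93 / 126.0² = 7.124×10^5 lb
Factor of safety n = P_cr / P = 712.35 / 363 = 1.96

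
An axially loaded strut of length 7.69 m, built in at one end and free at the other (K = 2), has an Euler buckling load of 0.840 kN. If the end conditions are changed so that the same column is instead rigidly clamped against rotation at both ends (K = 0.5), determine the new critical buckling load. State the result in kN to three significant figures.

P_cr ≈ 13.4 kN

P_cr ∝ 1/K², so P_cr,new = P_cr,old × (K_old/K_new)² = 0.840 × (2/0.5)²
= 0.840 × 16.00 = 13.4 kN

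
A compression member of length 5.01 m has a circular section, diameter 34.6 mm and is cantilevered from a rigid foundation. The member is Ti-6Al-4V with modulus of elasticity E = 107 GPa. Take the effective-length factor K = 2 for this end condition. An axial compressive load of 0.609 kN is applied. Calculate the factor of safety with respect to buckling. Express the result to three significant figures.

n ≈ 1.22

I = πd⁴/64 = π×34.6⁴/64 = 7.035×10^4 mm⁴
I = 7.035×10^4 mm⁴ = 7.035×10^-8 m⁴
Effective length L_e = K·L = 2 × 5.01 = 10.02 m
P_cr = π²EI / L_e² = π² × 107×10⁹ × 7.035×10^-8 / 10.02² = 740.0 N
Factor of safety n = P_cr / P = 0.73998 / 0.609 = 1.22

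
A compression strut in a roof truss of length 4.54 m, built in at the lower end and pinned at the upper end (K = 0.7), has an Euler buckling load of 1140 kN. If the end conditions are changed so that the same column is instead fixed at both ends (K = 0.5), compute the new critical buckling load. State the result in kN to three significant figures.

P_cr ∝ 1/K², so P_cr,new = P_cr,old × (K_old/K_new)² = 1140 × (0.7/0.5)²
= 1140 × 1.960 = 2230 kN

P_cr ≈ 2230 kN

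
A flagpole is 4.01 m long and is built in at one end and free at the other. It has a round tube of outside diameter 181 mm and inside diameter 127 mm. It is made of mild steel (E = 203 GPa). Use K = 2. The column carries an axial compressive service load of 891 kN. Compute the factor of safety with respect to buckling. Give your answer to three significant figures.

n ≈ 1.40

d_o = 181 mm, d_i = 127 mm
I = π(d_o⁴ − d_i⁴)/64 = π(181⁴ − 127.0⁴)/64 = 3.991×10^7 mm⁴
I = 3.991×10^7 mm⁴ = 3.991×10^-5 m⁴
Effective length L_e = K·L = 2 × 4.01 = 8.020 m
P_cr = π²EI / L_e² = π² × 203×10⁹ × 3.991×10^-5 / 8.020² = 1.243×10^6 N
Factor of safety n = P_cr / P = 1243.3 / 891 = 1.40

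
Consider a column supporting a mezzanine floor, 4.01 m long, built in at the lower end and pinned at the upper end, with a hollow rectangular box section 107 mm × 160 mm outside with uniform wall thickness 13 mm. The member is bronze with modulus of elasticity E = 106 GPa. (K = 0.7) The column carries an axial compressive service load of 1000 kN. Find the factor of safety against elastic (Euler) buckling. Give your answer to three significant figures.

Inner dimensions: h_i = 160 − 2×13 = 134.0 mm, b_i = 107 − 2×13 = 81.00 mm
Weak-axis I_min = (h_o·b_o³ − h_i·b_i³)/12 with b_o = 107, b_i = 81.00 mm (shorter outer/inner sides).
I_min = (160×107³ − 134.0×81.00³)/12 = 1.040×10^7 mm⁴
I = 1.040×10^7 mm⁴ = 1.040×10^-5 m⁴
Effective length L_e = K·L = 0.7 × 4.01 = 2.807 m
P_cr = π²EI / L_e² = π² × 106×10⁹ × 1.040×10^-5 / 2.807² = 1.381×10^6 N
Factor of safety n = P_cr / P = 1380.8 / 1000 = 1.38

n ≈ 1.38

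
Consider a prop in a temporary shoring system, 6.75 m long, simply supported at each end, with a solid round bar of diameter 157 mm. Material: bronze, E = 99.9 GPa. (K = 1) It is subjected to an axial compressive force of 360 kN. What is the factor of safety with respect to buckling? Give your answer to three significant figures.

n ≈ 1.79

I = πd⁴/64 = π×157⁴/64 = 2.982×10^7 mm⁴
I = 2.982×10^7 mm⁴ = 2.982×10^-5 m⁴
Effective length L_e = K·L = 1 × 6.75 = 6.750 m
P_cr = π²EI / L_e² = π² × 99.9×10⁹ × 2.982×10^-5 / 6.750² = 6.454×10^5 N
Factor of safety n = P_cr / P = 645.40 / 360 = 1.79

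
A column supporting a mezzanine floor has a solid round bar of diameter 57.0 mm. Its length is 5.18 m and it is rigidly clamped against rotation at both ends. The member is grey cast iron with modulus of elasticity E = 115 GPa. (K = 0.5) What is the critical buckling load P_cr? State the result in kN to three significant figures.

P_cr ≈ 87.7 kN

I = πd⁴/64 = π×57.0⁴/64 = 5.182×10^5 mm⁴
I = 5.182×10^5 mm⁴ = 5.182×10^-7 m⁴
Effective length L_e = K·L = 0.5 × 5.18 = 2.590 m
P_cr = π²EI / L_e² = π² × 115×10⁹ × 5.182×10^-7 / 2.590² = 8.767×10^4 N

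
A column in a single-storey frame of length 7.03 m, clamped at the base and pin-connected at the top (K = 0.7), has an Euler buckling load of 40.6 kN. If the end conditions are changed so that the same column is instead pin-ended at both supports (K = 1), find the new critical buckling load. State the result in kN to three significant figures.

P_cr ≈ 19.9 kN

P_cr ∝ 1/K², so P_cr,new = P_cr,old × (K_old/K_new)² = 40.6 × (0.7/1)²
= 40.6 × 0.4900 = 19.9 kN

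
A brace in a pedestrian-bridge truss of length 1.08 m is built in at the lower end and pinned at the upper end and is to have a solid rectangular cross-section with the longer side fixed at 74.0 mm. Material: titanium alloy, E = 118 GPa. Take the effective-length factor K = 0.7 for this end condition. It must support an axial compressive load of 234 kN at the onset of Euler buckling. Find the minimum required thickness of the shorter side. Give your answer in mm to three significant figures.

b ≈ 26.5 mm

L_e = K·L = 0.7 × 1.08 = 0.7560 m
Required I = P_cr·L_e²/(π²E) = 2.340×10^5 × 0.7560² / (π² × 1.18×10^11) = 1.148×10^-7 m⁴
I_req = 1.148×10^5 mm⁴
Rectangle, weak axis: I_min = h·b³/12 with h = 74.0 mm fixed  ⇒  b = (12I/h)^(1/3) = 26.5 mm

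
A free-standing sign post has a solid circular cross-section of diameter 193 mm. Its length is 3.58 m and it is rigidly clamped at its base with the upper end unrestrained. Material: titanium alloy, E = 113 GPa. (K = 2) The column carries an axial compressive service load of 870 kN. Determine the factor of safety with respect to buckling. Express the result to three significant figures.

n ≈ 1.70

I = πd⁴/64 = π×193⁴/64 = 6.811×10^7 mm⁴
I = 6.811×10^7 mm⁴ = 6.811×10^-5 m⁴
Effective length L_e = K·L = 2 × 3.58 = 7.160 m
P_cr = π²EI / L_e² = π² × 113×10⁹ × 6.811×10^-5 / 7.160² = 1.482×10^6 N
Factor of safety n = P_cr / P = 1481.7 / 870 = 1.70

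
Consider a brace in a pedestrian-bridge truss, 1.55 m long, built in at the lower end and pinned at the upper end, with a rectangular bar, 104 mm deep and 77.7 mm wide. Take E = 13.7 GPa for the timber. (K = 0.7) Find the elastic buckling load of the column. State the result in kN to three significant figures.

P_cr ≈ 467 kN

Buckling occurs about the weak axis: I_min = h·b³/12 with b = 77.7 mm (the shorter side).
I_min = 104×77.7³/12 = 4.066×10^6 mm⁴
I = 4.066×10^6 mm⁴ = 4.066×10^-6 m⁴
Effective length L_e = K·L = 0.7 × 1.55 = 1.085 m
P_cr = π²EI / L_e² = π² × 13.7×10⁹ × 4.066×10^-6 / 1.085² = 4.670×10^5 N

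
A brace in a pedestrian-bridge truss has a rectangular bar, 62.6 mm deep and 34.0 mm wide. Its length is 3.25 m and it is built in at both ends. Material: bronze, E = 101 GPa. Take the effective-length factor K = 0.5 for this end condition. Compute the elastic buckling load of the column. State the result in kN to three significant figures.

P_cr ≈ 77.4 kN

Buckling occurs about the weak axis: I_min = h·b³/12 with b = 34.0 mm (the shorter side).
I_min = 62.6×34.0³/12 = 2.050×10^5 mm⁴
I = 2.050×10^5 mm⁴ = 2.050×10^-7 m⁴
Effective length L_e = K·L = 0.5 × 3.25 = 1.625 m
P_cr = π²EI / L_e² = π² × 101×10⁹ × 2.050×10^-7 / 1.625² = 7.740×10^4 N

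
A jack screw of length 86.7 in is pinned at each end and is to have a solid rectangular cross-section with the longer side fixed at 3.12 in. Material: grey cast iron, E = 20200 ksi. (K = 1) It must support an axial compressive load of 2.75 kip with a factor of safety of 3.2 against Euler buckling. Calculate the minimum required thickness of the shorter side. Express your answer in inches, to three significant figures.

b ≈ 1.08 in

Required P_cr = n·P = 3.2 × 2.75 = 8.800 kip
L_e = K·L = 1 × 86.7 = 86.70 in
Required I = P_cr·L_e²/(π²E) = 8.800×10^3 × 86.70² / (π² × 2.02×10^7) = 0.3318 in⁴
Rectangle, weak axis: I_min = h·b³/12 with h = 3.12 in fixed  ⇒  b = (12I/h)^(1/3) = 1.08 in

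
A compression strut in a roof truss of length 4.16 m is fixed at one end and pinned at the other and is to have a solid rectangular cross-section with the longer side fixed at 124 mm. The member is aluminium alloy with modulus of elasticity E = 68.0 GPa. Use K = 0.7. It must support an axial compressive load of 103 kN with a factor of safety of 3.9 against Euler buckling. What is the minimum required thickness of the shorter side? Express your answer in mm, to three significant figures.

Required P_cr = n·P = 3.9 × 103 = 401.7 kN
L_e = K·L = 0.7 × 4.16 = 2.912 m
Required I = P_cr·L_e²/(π²E) = 4.017×10^5 × 2.912² / (π² × 6.80×10^10) = 5.075×10^-6 m⁴
I_req = 5.075×10^6 mm⁴
Rectangle, weak axis: I_min = h·b³/12 with h = 124 mm fixed  ⇒  b = (12I/h)^(1/3) = 78.9 mm

b ≈ 78.9 mm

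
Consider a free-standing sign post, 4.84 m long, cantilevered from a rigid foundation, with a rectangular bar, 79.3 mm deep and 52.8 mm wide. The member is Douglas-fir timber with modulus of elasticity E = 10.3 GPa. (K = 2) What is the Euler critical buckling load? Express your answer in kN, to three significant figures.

Buckling occurs about the weak axis: I_min = h·b³/12 with b = 52.8 mm (the shorter side).
I_min = 79.3×52.8³/12 = 9.727×10^5 mm⁴
I = 9.727×10^5 mm⁴ = 9.727×10^-7 m⁴
Effective length L_e = K·L = 2 × 4.84 = 9.680 m
P_cr = π²EI / L_e² = π² × 10.3×10⁹ × 9.727×10^-7 / 9.680² = 1.055×10^3 N

P_cr ≈ 1.06 kN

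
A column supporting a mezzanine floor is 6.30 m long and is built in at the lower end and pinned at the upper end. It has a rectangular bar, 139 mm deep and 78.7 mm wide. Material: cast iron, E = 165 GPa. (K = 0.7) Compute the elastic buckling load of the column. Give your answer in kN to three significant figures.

Buckling occurs about the weak axis: I_min = h·b³/12 with b = 78.7 mm (the shorter side).
I_min = 139×78.7³/12 = 5.646×10^6 mm⁴
I = 5.646×10^6 mm⁴ = 5.646×10^-6 m⁴
Effective length L_e = K·L = 0.7 × 6.30 = 4.410 m
P_cr = π²EI / L_e² = π² × 165×10⁹ × 5.646×10^-6 / 4.410² = 4.728×10^5 N

P_cr ≈ 473 kN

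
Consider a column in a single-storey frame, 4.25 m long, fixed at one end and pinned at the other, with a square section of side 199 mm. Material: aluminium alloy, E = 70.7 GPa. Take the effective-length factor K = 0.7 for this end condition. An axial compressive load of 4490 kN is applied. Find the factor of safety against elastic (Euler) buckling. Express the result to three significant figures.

n ≈ 2.29

I = a⁴/12 = 199⁴/12 = 1.307×10^8 mm⁴
I = 1.307×10^8 mm⁴ = 1.307×10^-4 m⁴
Effective length L_e = K·L = 0.7 × 4.25 = 2.975 m
P_cr = π²EI / L_e² = π² × 70.7×10⁹ × 1.307×10^-4 / 2.975² = 1.030×10^7 N
Factor of safety n = P_cr / P = 10303 / 4490 = 2.29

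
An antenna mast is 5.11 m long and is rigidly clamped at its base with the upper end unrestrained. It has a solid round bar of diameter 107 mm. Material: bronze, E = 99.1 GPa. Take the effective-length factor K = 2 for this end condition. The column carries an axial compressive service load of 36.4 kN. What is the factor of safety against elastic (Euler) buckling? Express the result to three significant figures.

I = πd⁴/64 = π×107⁴/64 = 6.434×10^6 mm⁴
I = 6.434×10^6 mm⁴ = 6.434×10^-6 m⁴
Effective length L_e = K·L = 2 × 5.11 = 10.22 m
P_cr = π²EI / L_e² = π² × 99.1×10⁹ × 6.434×10^-6 / 10.22² = 6.025×10^4 N
Factor of safety n = P_cr / P = 60.253 / 36.4 = 1.66

n ≈ 1.66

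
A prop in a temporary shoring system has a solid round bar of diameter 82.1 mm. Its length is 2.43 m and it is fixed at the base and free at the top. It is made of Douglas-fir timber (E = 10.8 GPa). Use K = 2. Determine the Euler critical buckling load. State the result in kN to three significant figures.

I = πd⁴/64 = π×82.1⁴/64 = 2.230×10^6 mm⁴
I = 2.230×10^6 mm⁴ = 2.230×10^-6 m⁴
Effective length L_e = K·L = 2 × 2.43 = 4.860 m
P_cr = π²EI / L_e² = π² × 10.8×10⁹ × 2.230×10^-6 / 4.860² = 1.006×10^4 N

P_cr ≈ 10.1 kN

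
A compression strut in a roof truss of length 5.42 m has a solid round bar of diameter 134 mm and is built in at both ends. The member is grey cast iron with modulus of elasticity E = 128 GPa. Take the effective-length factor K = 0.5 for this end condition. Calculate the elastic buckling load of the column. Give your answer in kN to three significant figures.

I = πd⁴/64 = π×134⁴/64 = 1.583×10^7 mm⁴
I = 1.583×10^7 mm⁴ = 1.583×10^-5 m⁴
Effective length L_e = K·L = 0.5 × 5.42 = 2.710 m
P_cr = π²EI / L_e² = π² × 128×10⁹ × 1.583×10^-5 / 2.710² = 2.722×10^6 N

P_cr ≈ 2720 kN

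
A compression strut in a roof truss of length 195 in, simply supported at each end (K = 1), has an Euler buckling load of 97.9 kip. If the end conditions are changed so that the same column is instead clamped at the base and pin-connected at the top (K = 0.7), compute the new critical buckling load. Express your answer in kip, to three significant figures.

P_cr ≈ 200 kip

P_cr ∝ 1/K², so P_cr,new = P_cr,old × (K_old/K_new)² = 97.9 × (1/0.7)²
= 97.9 × 2.041 = 200 kip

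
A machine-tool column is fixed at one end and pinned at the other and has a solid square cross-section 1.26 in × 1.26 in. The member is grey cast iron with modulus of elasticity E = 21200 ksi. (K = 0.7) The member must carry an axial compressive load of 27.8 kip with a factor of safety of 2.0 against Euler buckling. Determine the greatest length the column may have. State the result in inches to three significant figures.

L_max ≈ 40.2 in

I = a⁴/12 = 1.26⁴/12 = 0.2100 in⁴
Required critical load P_cr = n·P = 2.0 × 27.8 = 55.60 kip = 5.560×10^4 lb
From P_cr = π²EI/(K·L)²:  L = (1/K)·√(π²EI/P_cr) = (1/0.7)·√(π²×2.12×10^7×0.2100/5.560×10^4)
L = 40.2 in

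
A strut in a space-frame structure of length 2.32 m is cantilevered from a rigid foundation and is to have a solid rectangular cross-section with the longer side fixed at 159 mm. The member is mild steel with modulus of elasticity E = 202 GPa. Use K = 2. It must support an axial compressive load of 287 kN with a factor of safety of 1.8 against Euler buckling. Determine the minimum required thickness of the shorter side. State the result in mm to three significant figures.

Required P_cr = n·P = 1.8 × 287 = 516.6 kN
L_e = K·L = 2 × 2.32 = 4.640 m
Required I = P_cr·L_e²/(π²E) = 5.166×10^5 × 4.640² / (π² × 2.02×10^11) = 5.579×10^-6 m⁴
I_req = 5.579×10^6 mm⁴
Rectangle, weak axis: I_min = h·b³/12 with h = 159 mm fixed  ⇒  b = (12I/h)^(1/3) = 75.0 mm

b ≈ 75.0 mm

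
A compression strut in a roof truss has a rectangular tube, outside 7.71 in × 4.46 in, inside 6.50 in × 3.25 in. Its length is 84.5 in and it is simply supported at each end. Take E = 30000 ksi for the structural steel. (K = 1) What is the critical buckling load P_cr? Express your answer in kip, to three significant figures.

Weak-axis I_min = (h_o·b_o³ − h_i·b_i³)/12 with b_o = 4.46, b_i = 3.250 in (shorter outer/inner sides).
I_min = (7.71×4.46³ − 6.500×3.250³)/12 = 38.41 in⁴
Effective length L_e = K·L = 1 × 84.5 = 84.50 in
P_cr = π²EI / L_e² = π² × 30000×10³ × 38.41 / 84.50² = 1.593×10^6 lb

P_cr ≈ 1590 kip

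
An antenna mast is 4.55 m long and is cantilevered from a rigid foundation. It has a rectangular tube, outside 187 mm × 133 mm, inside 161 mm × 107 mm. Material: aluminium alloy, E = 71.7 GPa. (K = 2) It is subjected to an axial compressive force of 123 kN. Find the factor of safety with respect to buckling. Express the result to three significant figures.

Weak-axis I_min = (h_o·b_o³ − h_i·b_i³)/12 with b_o = 133, b_i = 107.0 mm (shorter outer/inner sides).
I_min = (187×133³ − 161.0×107.0³)/12 = 2.023×10^7 mm⁴
I = 2.023×10^7 mm⁴ = 2.023×10^-5 m⁴
Effective length L_e = K·L = 2 × 4.55 = 9.100 m
P_cr = π²EI / L_e² = π² × 71.7×10⁹ × 2.023×10^-5 / 9.100² = 1.728×10^5 N
Factor of safety n = P_cr / P = 172.84 / 123 = 1.41

n ≈ 1.41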